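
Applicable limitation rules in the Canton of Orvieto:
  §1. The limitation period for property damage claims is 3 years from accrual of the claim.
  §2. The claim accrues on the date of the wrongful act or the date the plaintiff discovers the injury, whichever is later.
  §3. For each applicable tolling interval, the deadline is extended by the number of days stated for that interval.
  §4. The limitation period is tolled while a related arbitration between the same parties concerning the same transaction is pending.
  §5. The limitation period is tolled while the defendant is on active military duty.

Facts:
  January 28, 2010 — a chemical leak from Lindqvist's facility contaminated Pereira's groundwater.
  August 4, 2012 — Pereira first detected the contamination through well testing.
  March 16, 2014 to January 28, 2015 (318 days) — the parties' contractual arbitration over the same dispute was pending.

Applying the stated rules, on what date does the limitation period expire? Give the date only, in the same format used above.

June 17, 2016

The claim accrued on August 4, 2012 — the later of the January 28, 2010 act and the August 4, 2012 discovery.
3 years from August 4, 2012 is August 4, 2015.
The period was tolled for 318 days by the pending related arbitration (March 16, 2014 to January 28, 2015), pushing the deadline to June 17, 2016.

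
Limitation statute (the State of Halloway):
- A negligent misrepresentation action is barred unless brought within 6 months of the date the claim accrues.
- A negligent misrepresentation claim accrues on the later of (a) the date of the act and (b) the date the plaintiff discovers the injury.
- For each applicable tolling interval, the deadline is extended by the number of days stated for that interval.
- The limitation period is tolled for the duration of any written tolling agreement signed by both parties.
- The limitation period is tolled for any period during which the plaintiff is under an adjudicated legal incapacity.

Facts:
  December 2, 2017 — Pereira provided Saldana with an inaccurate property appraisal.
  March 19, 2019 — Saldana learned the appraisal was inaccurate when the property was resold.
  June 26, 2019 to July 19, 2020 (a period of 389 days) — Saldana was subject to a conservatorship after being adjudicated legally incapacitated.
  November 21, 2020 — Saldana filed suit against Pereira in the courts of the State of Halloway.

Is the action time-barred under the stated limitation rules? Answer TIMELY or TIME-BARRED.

TIME-BARRED

Taking the later of the act (December 2, 2017) and discovery (March 19, 2019), the claim accrued on March 19, 2019.
Adding the 6 months base period to March 19, 2019 gives a deadline of September 19, 2019, before any tolling.
The plaintiff's legal incapacity from June 26, 2019 to July 19, 2020 tolled the period for 389 days, extending the deadline to October 12, 2020.
The November 21, 2020 filing falls after the October 12, 2020 deadline; the claim is time-barred.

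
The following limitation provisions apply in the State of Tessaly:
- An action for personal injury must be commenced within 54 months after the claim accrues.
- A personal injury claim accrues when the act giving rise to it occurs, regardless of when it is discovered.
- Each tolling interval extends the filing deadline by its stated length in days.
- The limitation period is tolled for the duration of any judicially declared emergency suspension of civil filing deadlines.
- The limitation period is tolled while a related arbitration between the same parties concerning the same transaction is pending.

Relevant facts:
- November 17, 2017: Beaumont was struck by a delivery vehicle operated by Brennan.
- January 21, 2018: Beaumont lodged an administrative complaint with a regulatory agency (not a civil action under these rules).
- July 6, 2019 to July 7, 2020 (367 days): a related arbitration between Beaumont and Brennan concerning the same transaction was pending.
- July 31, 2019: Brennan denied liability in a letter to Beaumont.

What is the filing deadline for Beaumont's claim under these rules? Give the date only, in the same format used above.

The claim accrued on November 17, 2017, the date of the act.
The untolled deadline — 54 months after November 17, 2017 — is May 17, 2022.
Because the pending related arbitration ran from July 6, 2019 to July 7, 2020, the deadline is extended by 367 days to May 19, 2023.
None of the other events listed affects the running of the period under the stated rules.

May 19, 2023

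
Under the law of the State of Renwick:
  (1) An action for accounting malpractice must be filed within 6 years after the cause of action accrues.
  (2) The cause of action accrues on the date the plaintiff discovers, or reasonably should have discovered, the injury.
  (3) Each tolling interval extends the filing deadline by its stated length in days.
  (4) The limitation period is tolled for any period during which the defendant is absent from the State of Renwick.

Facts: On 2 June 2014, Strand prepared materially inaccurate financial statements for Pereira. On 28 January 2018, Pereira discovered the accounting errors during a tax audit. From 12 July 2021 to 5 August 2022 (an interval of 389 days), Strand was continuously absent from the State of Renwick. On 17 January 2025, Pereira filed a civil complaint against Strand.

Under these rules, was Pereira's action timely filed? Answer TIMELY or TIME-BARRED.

TIMELY

Accrual is tied to discovery, so the period began on 28 January 2018 rather than on 2 June 2014 when the act occurred.
The untolled deadline — 6 years after 28 January 2018 — is 28 January 2024.
Because the defendant's absence from the jurisdiction ran from 12 July 2021 to 5 August 2022, the deadline is extended by 389 days to 20 February 2025.
Filing on 17 January 2025 beat the 20 February 2025 deadline — the action is timely.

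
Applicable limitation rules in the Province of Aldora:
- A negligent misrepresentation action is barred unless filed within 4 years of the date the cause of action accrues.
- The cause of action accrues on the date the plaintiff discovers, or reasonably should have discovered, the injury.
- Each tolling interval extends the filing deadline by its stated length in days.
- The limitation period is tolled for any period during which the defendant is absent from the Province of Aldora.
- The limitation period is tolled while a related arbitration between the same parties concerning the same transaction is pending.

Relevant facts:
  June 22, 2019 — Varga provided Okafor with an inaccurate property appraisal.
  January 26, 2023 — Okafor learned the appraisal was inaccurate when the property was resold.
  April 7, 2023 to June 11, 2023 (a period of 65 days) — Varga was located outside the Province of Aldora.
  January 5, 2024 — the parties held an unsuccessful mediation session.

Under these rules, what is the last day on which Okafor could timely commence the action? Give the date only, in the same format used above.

Under the discovery rule, the claim accrued on January 26, 2023, when Okafor discovered the injury — not on the June 22, 2019 date of the underlying act.
4 years from January 26, 2023 is January 26, 2027.
The period was tolled for 65 days by the defendant's absence from the jurisdiction (April 7, 2023 to June 11, 2023), pushing the deadline to April 1, 2027.
None of the other events listed affects the running of the period under the stated rules.

April 1, 2027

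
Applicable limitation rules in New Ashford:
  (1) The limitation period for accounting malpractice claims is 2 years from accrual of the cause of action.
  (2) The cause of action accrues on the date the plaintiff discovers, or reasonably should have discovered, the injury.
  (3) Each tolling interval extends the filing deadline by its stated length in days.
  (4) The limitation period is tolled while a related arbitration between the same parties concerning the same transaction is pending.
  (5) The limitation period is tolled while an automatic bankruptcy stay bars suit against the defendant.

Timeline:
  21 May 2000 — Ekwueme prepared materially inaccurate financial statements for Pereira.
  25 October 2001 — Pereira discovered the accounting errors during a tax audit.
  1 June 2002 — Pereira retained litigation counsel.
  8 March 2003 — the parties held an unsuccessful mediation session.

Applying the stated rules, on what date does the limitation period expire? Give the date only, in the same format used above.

The claim did not accrue until Pereira discovered the injury on 25 October 2001; the 21 May 2000 act date does not start the clock under the stated rule.
Adding the 2 years base period to 25 October 2001 gives a deadline of 25 October 2003, before any tolling.
Nothing else in the chronology tolls or restarts the period.

25 October 2003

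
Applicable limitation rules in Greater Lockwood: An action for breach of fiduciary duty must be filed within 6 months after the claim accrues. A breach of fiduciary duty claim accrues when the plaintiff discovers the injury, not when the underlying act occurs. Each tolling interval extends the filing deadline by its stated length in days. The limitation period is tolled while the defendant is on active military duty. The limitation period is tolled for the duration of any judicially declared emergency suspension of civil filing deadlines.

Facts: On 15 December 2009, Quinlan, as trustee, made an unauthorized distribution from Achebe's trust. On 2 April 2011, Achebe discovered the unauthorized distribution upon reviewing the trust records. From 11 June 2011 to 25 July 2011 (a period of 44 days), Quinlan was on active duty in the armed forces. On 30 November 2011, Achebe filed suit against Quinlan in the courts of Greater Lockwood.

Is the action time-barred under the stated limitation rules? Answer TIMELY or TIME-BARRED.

TIME-BARRED

Under the discovery rule, the claim accrued on 2 April 2011, when Achebe discovered the injury — not on the 15 December 2009 date of the underlying act.
The untolled deadline — 6 months after 2 April 2011 — is 2 October 2011.
Because the defendant's active military service ran from 11 June 2011 to 25 July 2011, the deadline is extended by 44 days to 15 November 2011.
The 30 November 2011 filing falls after the 15 November 2011 deadline; the claim is time-barred.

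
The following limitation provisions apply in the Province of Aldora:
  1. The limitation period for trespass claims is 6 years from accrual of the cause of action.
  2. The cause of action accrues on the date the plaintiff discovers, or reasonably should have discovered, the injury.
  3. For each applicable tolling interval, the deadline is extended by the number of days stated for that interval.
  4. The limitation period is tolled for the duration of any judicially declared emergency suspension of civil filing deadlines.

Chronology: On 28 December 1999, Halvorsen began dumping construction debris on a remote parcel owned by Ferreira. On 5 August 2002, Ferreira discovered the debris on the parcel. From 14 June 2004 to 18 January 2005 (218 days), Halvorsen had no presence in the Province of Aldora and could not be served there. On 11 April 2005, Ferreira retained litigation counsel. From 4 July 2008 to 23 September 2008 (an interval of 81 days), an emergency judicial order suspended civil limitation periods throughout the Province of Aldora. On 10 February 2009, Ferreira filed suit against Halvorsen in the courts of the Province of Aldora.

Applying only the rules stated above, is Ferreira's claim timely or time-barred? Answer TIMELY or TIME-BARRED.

Accrual is tied to discovery, so the period began on 5 August 2002 rather than on 28 December 1999 when the act occurred.
The untolled deadline — 6 years after 5 August 2002 — is 5 August 2008.
Because the emergency suspension of filing deadlines ran from 4 July 2008 to 23 September 2008, the deadline is extended by 81 days to 25 October 2008.
Although the defendant's absence ran from 14 June 2004 to 18 January 2005, the stated rules do not make that a tolling event, so it is disregarded.
None of the other events listed affects the running of the period under the stated rules.
Filing on 10 February 2009 missed the 25 October 2008 deadline — the action is time-barred.

TIME-BARRED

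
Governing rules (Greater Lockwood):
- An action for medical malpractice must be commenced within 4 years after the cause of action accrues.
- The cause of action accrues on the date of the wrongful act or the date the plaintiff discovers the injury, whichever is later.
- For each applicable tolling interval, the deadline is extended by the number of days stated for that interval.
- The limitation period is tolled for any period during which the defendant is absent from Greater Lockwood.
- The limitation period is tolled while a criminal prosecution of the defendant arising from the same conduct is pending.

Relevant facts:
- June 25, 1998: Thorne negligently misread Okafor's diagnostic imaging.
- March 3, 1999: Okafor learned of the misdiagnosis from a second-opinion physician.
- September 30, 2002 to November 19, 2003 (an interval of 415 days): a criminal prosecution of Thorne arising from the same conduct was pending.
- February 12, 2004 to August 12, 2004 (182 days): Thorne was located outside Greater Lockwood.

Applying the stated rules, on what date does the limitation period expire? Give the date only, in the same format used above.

Taking the later of the act (June 25, 1998) and discovery (March 3, 1999), the claim accrued on March 3, 1999.
4 years from March 3, 1999 is March 3, 2003.
The period was tolled for 415 days by the pending criminal prosecution (September 30, 2002 to November 19, 2003), pushing the deadline to April 21, 2004.
The defendant's absence from the jurisdiction from February 12, 2004 to August 12, 2004 tolled the period for 182 days, extending the deadline to October 20, 2004.

October 20, 2004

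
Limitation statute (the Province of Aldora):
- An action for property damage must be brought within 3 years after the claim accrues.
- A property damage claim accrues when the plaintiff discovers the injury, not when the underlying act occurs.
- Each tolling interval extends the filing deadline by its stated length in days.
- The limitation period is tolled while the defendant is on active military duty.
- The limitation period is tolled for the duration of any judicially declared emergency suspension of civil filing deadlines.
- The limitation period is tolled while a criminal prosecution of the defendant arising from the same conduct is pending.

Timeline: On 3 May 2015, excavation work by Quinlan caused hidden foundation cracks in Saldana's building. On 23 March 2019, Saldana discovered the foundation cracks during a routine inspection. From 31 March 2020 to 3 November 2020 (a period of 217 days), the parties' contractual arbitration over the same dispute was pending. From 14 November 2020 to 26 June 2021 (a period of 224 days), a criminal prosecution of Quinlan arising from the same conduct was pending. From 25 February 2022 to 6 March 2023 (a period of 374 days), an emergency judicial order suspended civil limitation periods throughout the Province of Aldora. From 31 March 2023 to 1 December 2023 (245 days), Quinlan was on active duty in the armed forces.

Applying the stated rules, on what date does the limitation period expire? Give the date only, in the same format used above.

Accrual is tied to discovery, so the period began on 23 March 2019 rather than on 3 May 2015 when the act occurred.
3 years from 23 March 2019 is 23 March 2022.
The pending criminal prosecution from 14 November 2020 to 26 June 2021 tolled the period for 224 days, extending the deadline to 2 November 2022.
The emergency suspension of filing deadlines from 25 February 2022 to 6 March 2023 tolled the period for 374 days, extending the deadline to 11 November 2023.
The period was tolled for 245 days by the defendant's active military service (31 March 2023 to 1 December 2023), pushing the deadline to 13 July 2024.
The pending related arbitration from 31 March 2020 to 3 November 2020 does not toll the period, because no stated rule makes a pending arbitration a tolling event.

13 July 2024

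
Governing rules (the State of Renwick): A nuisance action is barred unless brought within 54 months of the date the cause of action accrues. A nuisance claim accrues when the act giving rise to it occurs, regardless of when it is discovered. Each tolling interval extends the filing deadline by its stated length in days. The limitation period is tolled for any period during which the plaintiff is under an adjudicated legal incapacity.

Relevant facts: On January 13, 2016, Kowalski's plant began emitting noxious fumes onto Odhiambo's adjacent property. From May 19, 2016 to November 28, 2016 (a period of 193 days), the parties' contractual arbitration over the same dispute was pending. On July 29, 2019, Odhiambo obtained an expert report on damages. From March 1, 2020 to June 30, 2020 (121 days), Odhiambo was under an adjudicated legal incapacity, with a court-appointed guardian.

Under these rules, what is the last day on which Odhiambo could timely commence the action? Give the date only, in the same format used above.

The limitation period began to run on January 13, 2016.
Adding the 54 months base period to January 13, 2016 gives a deadline of July 13, 2020, before any tolling.
Because the plaintiff's legal incapacity ran from March 1, 2020 to June 30, 2020, the deadline is extended by 121 days to November 11, 2020.
No stated provision tolls the period for a pending arbitration, so the interval from May 19, 2016 to November 28, 2016 has no effect on the deadline.
Nothing else in the chronology tolls or restarts the period.

November 11, 2020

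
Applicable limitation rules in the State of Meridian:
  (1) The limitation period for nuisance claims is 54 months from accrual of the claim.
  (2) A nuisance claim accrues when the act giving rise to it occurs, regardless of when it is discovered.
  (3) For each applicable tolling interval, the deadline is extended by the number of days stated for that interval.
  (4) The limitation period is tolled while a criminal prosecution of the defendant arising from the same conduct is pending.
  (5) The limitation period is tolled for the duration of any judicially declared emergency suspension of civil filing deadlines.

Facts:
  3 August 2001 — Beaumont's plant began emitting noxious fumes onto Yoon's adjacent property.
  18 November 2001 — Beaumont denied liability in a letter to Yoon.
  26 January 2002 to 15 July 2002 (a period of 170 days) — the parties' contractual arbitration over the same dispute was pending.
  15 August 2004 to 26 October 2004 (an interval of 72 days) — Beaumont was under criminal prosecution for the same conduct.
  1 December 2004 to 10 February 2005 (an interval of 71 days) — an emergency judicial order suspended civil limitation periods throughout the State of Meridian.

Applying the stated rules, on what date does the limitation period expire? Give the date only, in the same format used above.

26 June 2006

The claim accrued on 3 August 2001, the date of the act.
54 months from 3 August 2001 is 3 February 2006.
The period was tolled for 72 days by the pending criminal prosecution (15 August 2004 to 26 October 2004), pushing the deadline to 16 April 2006.
The emergency suspension of filing deadlines from 1 December 2004 to 10 February 2005 tolled the period for 71 days, extending the deadline to 26 June 2006.
No stated provision tolls the period for a pending arbitration, so the interval from 26 January 2002 to 15 July 2002 has no effect on the deadline.
Nothing else in the chronology tolls or restarts the period.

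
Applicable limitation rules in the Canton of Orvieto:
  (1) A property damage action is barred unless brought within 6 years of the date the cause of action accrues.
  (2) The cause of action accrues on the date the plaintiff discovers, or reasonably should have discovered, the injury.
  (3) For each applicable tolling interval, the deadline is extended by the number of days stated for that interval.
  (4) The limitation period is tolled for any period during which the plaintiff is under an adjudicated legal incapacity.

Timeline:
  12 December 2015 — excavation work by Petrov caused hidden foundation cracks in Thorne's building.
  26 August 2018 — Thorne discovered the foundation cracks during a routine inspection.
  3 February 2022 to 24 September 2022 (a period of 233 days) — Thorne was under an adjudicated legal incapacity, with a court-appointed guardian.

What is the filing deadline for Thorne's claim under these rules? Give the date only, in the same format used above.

16 April 2025

Accrual is tied to discovery, so the period began on 26 August 2018 rather than on 12 December 2015 when the act occurred.
The untolled deadline — 6 years after 26 August 2018 — is 26 August 2024.
The plaintiff's legal incapacity from 3 February 2022 to 24 September 2022 tolled the period for 233 days, extending the deadline to 16 April 2025.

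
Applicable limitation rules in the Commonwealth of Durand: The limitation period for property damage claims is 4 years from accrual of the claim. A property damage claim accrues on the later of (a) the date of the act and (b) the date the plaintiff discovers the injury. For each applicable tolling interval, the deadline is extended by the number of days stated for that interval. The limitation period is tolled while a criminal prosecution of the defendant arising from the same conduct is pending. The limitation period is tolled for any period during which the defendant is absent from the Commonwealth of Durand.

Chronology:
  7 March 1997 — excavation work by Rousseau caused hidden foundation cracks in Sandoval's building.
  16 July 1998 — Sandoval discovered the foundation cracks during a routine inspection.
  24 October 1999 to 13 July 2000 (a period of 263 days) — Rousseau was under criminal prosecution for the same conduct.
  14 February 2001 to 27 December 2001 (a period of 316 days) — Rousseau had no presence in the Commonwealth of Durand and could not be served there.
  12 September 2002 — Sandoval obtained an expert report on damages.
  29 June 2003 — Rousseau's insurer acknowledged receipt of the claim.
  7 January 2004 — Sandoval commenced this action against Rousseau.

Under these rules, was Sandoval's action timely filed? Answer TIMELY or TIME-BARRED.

TIMELY

Because discovery on 16 July 1998 post-dates the 7 March 1997 act, accrual under the later-of rule falls on 16 July 1998.
Adding the 4 years base period to 16 July 1998 gives a deadline of 16 July 2002, before any tolling.
The period was tolled for 263 days by the pending criminal prosecution (24 October 1999 to 13 July 2000), pushing the deadline to 5 April 2003.
The period was tolled for 316 days by the defendant's absence from the jurisdiction (14 February 2001 to 27 December 2001), pushing the deadline to 15 February 2004.
Nothing else in the chronology tolls or restarts the period.
Filing on 7 January 2004 beat the 15 February 2004 deadline — the action is timely.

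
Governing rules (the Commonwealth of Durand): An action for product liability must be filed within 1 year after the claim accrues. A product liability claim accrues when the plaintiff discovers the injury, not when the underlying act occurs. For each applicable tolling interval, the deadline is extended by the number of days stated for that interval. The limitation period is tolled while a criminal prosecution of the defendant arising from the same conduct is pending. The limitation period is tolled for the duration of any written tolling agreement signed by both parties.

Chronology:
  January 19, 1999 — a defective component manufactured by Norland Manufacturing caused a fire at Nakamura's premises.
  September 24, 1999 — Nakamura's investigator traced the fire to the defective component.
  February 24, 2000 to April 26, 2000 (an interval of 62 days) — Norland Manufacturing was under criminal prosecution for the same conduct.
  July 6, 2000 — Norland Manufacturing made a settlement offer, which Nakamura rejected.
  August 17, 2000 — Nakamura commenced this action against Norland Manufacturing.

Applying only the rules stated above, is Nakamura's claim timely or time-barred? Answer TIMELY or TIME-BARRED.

Accrual is tied to discovery, so the period began on September 24, 1999 rather than on January 19, 1999 when the act occurred.
The untolled deadline — 1 year after September 24, 1999 — is September 24, 2000.
Because the pending criminal prosecution ran from February 24, 2000 to April 26, 2000, the deadline is extended by 62 days to November 25, 2000.
The other events in the timeline have no effect on the limitation period under the stated rules.
The August 17, 2000 filing precedes the November 25, 2000 deadline; the claim is timely.

TIMELY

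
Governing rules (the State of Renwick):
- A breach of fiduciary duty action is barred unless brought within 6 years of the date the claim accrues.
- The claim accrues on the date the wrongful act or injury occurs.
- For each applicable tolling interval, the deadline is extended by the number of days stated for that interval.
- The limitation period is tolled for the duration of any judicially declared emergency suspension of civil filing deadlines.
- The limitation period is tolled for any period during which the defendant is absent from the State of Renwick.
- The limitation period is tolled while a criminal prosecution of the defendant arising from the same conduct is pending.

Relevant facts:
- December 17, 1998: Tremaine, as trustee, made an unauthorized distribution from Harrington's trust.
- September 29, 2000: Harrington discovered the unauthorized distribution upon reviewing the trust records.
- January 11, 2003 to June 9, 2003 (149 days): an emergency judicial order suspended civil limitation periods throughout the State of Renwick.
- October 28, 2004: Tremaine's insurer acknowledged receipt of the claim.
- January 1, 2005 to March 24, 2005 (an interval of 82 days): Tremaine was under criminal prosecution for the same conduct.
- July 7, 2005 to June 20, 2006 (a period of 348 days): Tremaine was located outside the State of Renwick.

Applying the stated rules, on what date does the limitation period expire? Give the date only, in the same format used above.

The claim accrued on December 17, 1998, when the wrongful act occurred; under the stated occurrence rule the September 29, 2000 discovery does not delay accrual.
The untolled deadline — 6 years after December 17, 1998 — is December 17, 2004.
Because the emergency suspension of filing deadlines ran from January 11, 2003 to June 9, 2003, the deadline is extended by 149 days to May 15, 2005.
The period was tolled for 82 days by the pending criminal prosecution (January 1, 2005 to March 24, 2005), pushing the deadline to August 5, 2005.
The period was tolled for 348 days by the defendant's absence from the jurisdiction (July 7, 2005 to June 20, 2006), pushing the deadline to July 19, 2006.
Nothing else in the chronology tolls or restarts the period.

July 19, 2006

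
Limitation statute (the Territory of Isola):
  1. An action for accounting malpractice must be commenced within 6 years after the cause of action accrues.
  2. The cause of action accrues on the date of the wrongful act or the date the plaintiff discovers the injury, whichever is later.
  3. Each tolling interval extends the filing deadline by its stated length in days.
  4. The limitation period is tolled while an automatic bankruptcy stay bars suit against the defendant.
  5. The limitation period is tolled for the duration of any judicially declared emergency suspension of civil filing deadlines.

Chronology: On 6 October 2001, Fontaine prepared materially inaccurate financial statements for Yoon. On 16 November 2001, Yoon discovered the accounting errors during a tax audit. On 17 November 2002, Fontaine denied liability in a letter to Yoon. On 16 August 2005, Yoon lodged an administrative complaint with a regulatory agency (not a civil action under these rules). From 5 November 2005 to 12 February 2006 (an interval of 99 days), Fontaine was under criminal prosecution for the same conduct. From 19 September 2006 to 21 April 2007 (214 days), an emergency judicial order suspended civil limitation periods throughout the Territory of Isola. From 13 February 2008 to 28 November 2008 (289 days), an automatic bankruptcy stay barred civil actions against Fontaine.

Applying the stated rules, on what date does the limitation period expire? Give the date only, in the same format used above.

2 April 2009

The claim accrued on 16 November 2001 — the later of the 6 October 2001 act and the 16 November 2001 discovery.
The untolled deadline — 6 years after 16 November 2001 — is 16 November 2007.
The period was tolled for 214 days by the emergency suspension of filing deadlines (19 September 2006 to 21 April 2007), pushing the deadline to 17 June 2008.
Because the automatic bankruptcy stay ran from 13 February 2008 to 28 November 2008, the deadline is extended by 289 days to 2 April 2009.
No stated provision tolls the period for a criminal prosecution, so the interval from 5 November 2005 to 12 February 2006 has no effect on the deadline.
The other events in the timeline have no effect on the limitation period under the stated rules.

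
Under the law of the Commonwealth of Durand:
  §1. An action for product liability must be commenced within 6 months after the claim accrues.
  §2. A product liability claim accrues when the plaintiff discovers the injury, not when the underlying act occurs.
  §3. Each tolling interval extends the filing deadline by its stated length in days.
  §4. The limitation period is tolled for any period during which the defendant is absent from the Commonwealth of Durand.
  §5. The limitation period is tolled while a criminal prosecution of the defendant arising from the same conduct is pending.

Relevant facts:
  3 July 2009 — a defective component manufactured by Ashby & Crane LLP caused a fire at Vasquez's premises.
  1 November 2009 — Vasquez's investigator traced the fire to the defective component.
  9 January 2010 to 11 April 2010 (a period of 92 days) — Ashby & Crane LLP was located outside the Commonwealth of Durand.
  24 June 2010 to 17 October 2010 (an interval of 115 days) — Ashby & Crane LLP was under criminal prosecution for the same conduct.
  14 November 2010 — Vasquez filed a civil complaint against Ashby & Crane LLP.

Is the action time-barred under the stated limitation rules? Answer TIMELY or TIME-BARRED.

TIMELY

Under the discovery rule, the claim accrued on 1 November 2009, when Vasquez discovered the injury — not on the 3 July 2009 date of the underlying act.
The untolled deadline — 6 months after 1 November 2009 — is 1 May 2010.
The period was tolled for 92 days by the defendant's absence from the jurisdiction (9 January 2010 to 11 April 2010), pushing the deadline to 1 August 2010.
Because the pending criminal prosecution ran from 24 June 2010 to 17 October 2010, the deadline is extended by 115 days to 24 November 2010.
The 14 November 2010 filing precedes the 24 November 2010 deadline; the claim is timely.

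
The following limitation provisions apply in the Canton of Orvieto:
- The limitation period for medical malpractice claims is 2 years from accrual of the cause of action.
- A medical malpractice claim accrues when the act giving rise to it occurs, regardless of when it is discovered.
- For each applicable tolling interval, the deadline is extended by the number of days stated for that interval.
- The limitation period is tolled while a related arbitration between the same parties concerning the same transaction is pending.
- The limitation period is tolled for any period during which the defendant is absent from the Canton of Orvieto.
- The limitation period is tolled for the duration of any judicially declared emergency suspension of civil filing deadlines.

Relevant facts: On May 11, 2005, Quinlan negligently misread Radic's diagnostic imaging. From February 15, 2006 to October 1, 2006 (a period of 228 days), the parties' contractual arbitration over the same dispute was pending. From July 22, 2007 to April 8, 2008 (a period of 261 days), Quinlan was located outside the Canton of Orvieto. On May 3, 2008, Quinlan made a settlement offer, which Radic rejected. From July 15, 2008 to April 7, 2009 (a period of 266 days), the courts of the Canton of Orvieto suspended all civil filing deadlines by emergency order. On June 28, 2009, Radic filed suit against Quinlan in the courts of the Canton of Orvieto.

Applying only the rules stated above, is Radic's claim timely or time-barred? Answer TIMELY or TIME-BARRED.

The claim accrued on May 11, 2005, when the wrongful act occurred.
Adding the 2 years base period to May 11, 2005 gives a deadline of May 11, 2007, before any tolling.
The pending related arbitration from February 15, 2006 to October 1, 2006 tolled the period for 228 days, extending the deadline to December 25, 2007.
The defendant's absence from the jurisdiction from July 22, 2007 to April 8, 2008 tolled the period for 261 days, extending the deadline to September 11, 2008.
The emergency suspension of filing deadlines from July 15, 2008 to April 7, 2009 tolled the period for 266 days, extending the deadline to June 4, 2009.
Nothing else in the chronology tolls or restarts the period.
Filing on June 28, 2009 missed the June 4, 2009 deadline — the action is time-barred.

TIME-BARRED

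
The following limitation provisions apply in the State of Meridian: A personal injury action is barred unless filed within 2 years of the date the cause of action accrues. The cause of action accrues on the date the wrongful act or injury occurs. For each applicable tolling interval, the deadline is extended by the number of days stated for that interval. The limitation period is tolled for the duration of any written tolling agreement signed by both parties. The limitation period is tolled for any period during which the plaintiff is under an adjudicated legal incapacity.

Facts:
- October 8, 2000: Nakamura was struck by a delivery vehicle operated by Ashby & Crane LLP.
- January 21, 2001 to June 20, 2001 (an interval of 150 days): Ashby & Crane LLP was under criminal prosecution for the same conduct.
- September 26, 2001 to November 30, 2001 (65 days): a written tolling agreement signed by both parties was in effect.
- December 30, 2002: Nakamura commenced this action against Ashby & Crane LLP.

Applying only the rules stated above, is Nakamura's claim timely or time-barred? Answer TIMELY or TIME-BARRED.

The limitation period began to run on October 8, 2000.
2 years from October 8, 2000 is October 8, 2002.
The written tolling agreement from September 26, 2001 to November 30, 2001 tolled the period for 65 days, extending the deadline to December 12, 2002.
Although a criminal prosecution ran from January 21, 2001 to June 20, 2001, the stated rules do not make that a tolling event, so it is disregarded.
The December 30, 2002 filing falls after the December 12, 2002 deadline; the claim is time-barred.

TIME-BARRED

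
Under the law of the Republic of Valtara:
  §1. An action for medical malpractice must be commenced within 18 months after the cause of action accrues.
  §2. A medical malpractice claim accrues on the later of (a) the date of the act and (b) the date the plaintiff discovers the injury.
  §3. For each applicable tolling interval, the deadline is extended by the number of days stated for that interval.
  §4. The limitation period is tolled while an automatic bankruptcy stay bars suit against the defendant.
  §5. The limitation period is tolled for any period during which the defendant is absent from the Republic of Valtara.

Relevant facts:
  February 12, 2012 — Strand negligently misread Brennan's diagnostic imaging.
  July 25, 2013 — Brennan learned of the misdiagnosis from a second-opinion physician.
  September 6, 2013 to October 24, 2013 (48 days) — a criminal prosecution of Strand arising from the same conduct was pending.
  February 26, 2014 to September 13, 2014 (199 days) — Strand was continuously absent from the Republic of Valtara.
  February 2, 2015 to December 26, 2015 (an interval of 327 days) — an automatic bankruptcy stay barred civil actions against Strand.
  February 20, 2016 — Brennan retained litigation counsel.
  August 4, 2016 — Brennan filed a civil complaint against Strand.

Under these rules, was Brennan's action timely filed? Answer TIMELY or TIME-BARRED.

Taking the later of the act (February 12, 2012) and discovery (July 25, 2013), the claim accrued on July 25, 2013.
Adding the 18 months base period to July 25, 2013 gives a deadline of January 25, 2015, before any tolling.
The defendant's absence from the jurisdiction from February 26, 2014 to September 13, 2014 tolled the period for 199 days, extending the deadline to August 12, 2015.
The automatic bankruptcy stay from February 2, 2015 to December 26, 2015 tolled the period for 327 days, extending the deadline to July 4, 2016.
No stated provision tolls the period for a criminal prosecution, so the interval from September 6, 2013 to October 24, 2013 has no effect on the deadline.
None of the other events listed affects the running of the period under the stated rules.
Filing on August 4, 2016 missed the July 4, 2016 deadline — the action is time-barred.

TIME-BARRED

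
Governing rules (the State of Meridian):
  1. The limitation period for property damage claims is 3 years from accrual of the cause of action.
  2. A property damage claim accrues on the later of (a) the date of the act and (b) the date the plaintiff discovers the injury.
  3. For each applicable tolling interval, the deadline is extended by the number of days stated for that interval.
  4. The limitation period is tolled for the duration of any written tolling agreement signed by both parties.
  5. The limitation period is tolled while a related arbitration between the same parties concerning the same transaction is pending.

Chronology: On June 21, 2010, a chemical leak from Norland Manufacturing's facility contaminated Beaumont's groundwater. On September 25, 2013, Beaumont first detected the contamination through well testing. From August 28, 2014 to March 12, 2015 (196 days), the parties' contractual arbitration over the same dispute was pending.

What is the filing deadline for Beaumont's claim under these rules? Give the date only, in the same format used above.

The claim accrued on September 25, 2013 — the later of the June 21, 2010 act and the September 25, 2013 discovery.
3 years from September 25, 2013 is September 25, 2016.
Because the pending related arbitration ran from August 28, 2014 to March 12, 2015, the deadline is extended by 196 days to April 9, 2017.

April 9, 2017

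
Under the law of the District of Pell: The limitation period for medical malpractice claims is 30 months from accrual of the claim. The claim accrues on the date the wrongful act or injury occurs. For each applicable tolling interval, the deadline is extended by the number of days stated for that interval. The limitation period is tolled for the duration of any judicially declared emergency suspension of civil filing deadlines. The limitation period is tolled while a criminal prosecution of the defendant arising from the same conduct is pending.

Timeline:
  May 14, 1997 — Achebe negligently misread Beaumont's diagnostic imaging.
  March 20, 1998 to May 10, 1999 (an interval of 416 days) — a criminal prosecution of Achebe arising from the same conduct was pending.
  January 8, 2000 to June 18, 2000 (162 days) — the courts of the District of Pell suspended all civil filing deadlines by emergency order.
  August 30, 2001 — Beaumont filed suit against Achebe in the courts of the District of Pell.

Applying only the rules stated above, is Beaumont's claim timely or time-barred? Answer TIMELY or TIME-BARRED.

TIME-BARRED

The limitation period began to run on May 14, 1997.
30 months from May 14, 1997 is November 14, 1999.
Because the pending criminal prosecution ran from March 20, 1998 to May 10, 1999, the deadline is extended by 416 days to January 3, 2001.
The period was tolled for 162 days by the emergency suspension of filing deadlines (January 8, 2000 to June 18, 2000), pushing the deadline to June 14, 2001.
The August 30, 2001 filing falls after the June 14, 2001 deadline; the claim is time-barred.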